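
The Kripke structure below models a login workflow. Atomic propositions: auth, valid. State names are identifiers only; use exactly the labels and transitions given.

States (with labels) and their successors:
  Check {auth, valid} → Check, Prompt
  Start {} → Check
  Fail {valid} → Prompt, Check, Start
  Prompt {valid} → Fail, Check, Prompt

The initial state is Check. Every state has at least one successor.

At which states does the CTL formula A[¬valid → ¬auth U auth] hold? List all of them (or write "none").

States satisfying ¬valid → ¬auth: {Check, Start, Fail, Prompt}.
States satisfying auth: {Check}.
States satisfying A[¬valid → ¬auth U auth]: {Check, Start}.

{Check, Start}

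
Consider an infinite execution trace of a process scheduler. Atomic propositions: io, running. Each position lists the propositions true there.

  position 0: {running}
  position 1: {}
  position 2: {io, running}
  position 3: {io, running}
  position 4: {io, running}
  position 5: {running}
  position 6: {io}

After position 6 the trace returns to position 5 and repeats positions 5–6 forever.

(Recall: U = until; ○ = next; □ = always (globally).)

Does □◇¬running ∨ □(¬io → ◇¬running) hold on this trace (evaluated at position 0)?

◇¬running holds at every position 0..6, and those are all positions ever visited, so □◇¬running holds.
¬io → ◇¬running holds at every position 0..6, and those are all positions ever visited, so □(¬io → ◇¬running) holds.
Positions where ¬io holds: 0, 1, 5.
Check ◇¬running at each: 0→ok, 1→ok, 5→ok.
At position 0: □◇¬running is true; □(¬io → ◇¬running) is true; so □◇¬running ∨ □(¬io → ◇¬running) is true.

Yes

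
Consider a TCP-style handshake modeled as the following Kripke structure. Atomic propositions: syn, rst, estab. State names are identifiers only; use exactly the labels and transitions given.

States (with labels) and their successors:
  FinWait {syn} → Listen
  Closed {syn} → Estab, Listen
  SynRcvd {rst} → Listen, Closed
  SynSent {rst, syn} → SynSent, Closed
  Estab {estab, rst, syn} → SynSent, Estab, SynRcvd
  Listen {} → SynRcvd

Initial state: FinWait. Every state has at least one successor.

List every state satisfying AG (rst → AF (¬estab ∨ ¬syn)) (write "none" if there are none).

none

States satisfying rst → AF (¬estab ∨ ¬syn): {FinWait, Closed, SynRcvd, SynSent, Listen}.
States satisfying AG (rst → AF (¬estab ∨ ¬syn)): ∅.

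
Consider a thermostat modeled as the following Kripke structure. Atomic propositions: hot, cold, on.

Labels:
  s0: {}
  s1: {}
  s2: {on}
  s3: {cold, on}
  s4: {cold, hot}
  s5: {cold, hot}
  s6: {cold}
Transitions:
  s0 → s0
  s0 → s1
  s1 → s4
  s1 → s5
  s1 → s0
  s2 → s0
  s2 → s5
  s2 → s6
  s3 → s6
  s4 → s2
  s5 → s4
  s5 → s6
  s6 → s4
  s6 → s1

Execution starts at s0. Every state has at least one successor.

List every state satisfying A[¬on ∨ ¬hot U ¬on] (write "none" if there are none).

States satisfying ¬on ∨ ¬hot: {s0, s1, s2, s3, s4, s5, s6}.
States satisfying ¬on: {s0, s1, s4, s5, s6}.
States satisfying A[¬on ∨ ¬hot U ¬on]: {s0, s1, s2, s3, s4, s5, s6}.

{s0, s1, s2, s3, s4, s5, s6}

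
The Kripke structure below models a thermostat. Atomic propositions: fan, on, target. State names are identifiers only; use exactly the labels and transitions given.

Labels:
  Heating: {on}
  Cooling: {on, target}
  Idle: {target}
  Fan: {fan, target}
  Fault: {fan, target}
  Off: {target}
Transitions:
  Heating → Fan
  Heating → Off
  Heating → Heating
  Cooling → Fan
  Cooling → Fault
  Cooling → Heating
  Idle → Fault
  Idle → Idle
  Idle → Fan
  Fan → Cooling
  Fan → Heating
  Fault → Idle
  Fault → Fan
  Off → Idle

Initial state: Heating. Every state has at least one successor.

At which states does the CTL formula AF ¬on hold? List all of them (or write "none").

States satisfying ¬on: {Idle, Fan, Fault, Off}.
States satisfying AF ¬on: {Idle, Fan, Fault, Off}.

{Idle, Fan, Fault, Off}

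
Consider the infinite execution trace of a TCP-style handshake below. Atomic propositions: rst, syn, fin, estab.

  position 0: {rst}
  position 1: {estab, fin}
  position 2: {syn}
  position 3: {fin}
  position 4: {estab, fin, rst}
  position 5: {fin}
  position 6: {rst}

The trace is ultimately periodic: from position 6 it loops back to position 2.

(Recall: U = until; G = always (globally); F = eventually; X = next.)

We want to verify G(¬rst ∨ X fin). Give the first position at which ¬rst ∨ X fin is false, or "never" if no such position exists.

Check ¬rst ∨ X fin at each position in order: 0 ✓, 1 ✓, 2 ✓, 3 ✓, 4 ✓, 5 ✓.
At position 6 the labels are {rst} and the next position 2 has {syn}, so ¬rst ∨ X fin is false there. This is the first violation.

6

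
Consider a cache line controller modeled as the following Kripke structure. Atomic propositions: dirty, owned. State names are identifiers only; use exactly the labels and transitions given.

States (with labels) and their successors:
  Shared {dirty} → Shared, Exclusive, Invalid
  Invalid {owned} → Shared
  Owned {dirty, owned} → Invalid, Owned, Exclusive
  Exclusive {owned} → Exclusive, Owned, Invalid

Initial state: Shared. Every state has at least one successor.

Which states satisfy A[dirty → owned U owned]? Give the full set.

{Invalid, Owned, Exclusive}

States satisfying dirty → owned: {Invalid, Owned, Exclusive}.
States satisfying owned: {Invalid, Owned, Exclusive}.
States satisfying A[dirty → owned U owned]: {Invalid, Owned, Exclusive}.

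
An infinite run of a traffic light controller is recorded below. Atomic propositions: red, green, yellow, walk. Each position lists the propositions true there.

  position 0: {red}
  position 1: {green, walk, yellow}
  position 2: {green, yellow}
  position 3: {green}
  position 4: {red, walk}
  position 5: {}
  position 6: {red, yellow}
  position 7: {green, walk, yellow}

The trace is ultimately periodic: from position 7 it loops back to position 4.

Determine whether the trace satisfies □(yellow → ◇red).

yellow → ◇red holds at every position 0..7, and those are all positions ever visited, so □(yellow → ◇red) holds.
Positions where yellow holds: 1, 2, 6, 7.
Check ◇red at each: 1→ok, 2→ok, 6→ok, 7→ok.

Holds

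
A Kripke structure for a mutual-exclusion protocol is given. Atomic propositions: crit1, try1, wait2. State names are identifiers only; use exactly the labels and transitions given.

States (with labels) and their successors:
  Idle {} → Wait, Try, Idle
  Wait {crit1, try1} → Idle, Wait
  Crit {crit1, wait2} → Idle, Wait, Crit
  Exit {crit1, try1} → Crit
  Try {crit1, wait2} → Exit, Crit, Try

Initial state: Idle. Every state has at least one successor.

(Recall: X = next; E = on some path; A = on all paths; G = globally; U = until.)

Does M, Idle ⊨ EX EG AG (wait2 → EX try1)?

States satisfying EG AG (wait2 → EX try1): {Idle, Wait, Crit, Exit, Try}.
States satisfying EX EG AG (wait2 → EX try1): {Idle, Wait, Crit, Exit, Try}.
Idle ∈ Sat(EX EG AG (wait2 → EX try1)).

Holds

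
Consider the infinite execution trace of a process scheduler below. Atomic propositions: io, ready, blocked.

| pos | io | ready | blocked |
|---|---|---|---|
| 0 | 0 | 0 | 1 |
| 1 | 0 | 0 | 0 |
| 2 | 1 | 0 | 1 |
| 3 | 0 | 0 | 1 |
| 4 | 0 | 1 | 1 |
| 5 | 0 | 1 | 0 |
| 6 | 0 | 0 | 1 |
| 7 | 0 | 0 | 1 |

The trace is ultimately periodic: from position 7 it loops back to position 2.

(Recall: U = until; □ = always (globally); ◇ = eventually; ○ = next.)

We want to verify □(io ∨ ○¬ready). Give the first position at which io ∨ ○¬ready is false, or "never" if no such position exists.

Check io ∨ ○¬ready at each position in order: 0 ✓, 1 ✓, 2 ✓.
At position 3 the labels are {blocked} and the next position 4 has {blocked, ready}, so io ∨ ○¬ready is false there. This is the first violation.

3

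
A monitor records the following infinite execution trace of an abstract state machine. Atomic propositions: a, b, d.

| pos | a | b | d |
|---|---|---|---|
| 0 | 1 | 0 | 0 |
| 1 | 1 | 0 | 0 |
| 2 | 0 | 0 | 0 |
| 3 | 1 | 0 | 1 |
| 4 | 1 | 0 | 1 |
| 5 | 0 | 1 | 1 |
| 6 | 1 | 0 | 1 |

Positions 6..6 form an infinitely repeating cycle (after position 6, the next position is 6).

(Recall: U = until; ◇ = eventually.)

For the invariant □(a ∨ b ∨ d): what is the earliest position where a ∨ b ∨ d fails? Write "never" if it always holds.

Check a ∨ b ∨ d at each position in order: 0 ✓, 1 ✓.
At position 2 the labels are {}, so a ∨ b ∨ d is false there. This is the first violation.

2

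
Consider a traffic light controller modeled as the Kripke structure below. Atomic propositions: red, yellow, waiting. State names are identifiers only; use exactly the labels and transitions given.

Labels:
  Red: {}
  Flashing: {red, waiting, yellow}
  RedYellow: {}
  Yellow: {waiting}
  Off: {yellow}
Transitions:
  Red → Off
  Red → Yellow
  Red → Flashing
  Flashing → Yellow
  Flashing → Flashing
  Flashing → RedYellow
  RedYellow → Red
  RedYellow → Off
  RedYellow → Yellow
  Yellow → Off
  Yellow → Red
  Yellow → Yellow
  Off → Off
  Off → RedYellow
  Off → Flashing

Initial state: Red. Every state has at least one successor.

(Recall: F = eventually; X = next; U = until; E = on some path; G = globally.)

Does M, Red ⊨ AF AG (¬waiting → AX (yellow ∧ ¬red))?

Does not hold

States satisfying AG (¬waiting → AX (yellow ∧ ¬red)): ∅.
States satisfying AF AG (¬waiting → AX (yellow ∧ ¬red)): ∅.
There is a path from Red along which AG (¬waiting → AX (yellow ∧ ¬red)) never holds.
Red ∉ Sat(AF AG (¬waiting → AX (yellow ∧ ¬red))).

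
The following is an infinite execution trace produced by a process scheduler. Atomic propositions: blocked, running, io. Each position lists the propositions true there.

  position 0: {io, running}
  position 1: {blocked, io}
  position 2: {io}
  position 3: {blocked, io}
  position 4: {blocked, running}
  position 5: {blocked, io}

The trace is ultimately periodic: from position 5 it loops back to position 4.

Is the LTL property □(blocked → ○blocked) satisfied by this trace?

blocked → ○blocked must hold at every position from 0 onward. It fails at position 1, so □(blocked → ○blocked) is false.
Positions where blocked holds: 1, 3, 4, 5.
Check ○blocked at each: 1→fails, 3→ok, 4→ok, 5→ok.

Does not hold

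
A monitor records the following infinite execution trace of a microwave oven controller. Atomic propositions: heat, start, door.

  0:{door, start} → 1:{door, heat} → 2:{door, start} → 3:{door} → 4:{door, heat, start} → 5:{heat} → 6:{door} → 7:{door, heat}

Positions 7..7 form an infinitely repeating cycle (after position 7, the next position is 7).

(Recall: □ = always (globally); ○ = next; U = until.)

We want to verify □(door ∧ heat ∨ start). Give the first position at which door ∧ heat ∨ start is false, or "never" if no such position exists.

Check door ∧ heat ∨ start at each position in order: 0 ✓, 1 ✓, 2 ✓.
At position 3 the labels are {door}, so door ∧ heat ∨ start is false there. This is the first violation.

3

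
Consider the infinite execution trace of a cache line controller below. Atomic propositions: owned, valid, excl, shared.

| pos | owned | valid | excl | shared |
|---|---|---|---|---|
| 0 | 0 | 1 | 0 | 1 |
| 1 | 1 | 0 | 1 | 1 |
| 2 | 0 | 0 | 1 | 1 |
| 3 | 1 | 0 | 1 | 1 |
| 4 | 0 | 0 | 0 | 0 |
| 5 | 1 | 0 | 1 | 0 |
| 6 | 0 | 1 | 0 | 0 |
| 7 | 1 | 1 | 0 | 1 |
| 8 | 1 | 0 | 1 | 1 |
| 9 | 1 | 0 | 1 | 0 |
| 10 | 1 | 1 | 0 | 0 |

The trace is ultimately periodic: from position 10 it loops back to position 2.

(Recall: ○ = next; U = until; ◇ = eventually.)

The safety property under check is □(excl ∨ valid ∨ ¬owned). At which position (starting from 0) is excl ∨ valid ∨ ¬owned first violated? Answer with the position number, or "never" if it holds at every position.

never

excl ∨ valid ∨ ¬owned holds at every position 0..10, and those are all the positions the trace ever visits, so the invariant □(excl ∨ valid ∨ ¬owned) is never violated.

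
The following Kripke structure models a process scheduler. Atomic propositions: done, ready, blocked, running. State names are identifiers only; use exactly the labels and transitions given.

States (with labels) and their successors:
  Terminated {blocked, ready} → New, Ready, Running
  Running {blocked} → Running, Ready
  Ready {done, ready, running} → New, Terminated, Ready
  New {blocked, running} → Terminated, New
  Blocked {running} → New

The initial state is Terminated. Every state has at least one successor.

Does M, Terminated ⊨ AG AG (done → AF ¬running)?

States satisfying AG (done → AF ¬running): ∅.
States satisfying AG AG (done → AF ¬running): ∅.
New is reachable from Terminated and violates AG (done → AF ¬running), so AG fails at Terminated.
Terminated ∉ Sat(AG AG (done → AF ¬running)).

Violated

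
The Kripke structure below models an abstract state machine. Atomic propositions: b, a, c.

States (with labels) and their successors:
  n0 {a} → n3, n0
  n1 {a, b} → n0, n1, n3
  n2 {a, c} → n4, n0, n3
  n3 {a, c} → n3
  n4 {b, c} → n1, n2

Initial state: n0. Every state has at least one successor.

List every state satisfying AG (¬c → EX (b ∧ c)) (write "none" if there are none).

States satisfying ¬c → EX (b ∧ c): {n2, n3, n4}.
States satisfying AG (¬c → EX (b ∧ c)): {n3}.

{n3}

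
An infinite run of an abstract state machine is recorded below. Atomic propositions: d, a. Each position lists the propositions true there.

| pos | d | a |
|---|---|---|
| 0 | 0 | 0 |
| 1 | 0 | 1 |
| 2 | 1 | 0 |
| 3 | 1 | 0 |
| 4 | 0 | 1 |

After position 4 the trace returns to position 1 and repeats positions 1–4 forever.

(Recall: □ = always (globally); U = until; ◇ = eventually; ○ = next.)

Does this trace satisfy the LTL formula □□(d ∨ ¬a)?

Violated

□(d ∨ ¬a) must hold at every position from 0 onward. It fails at position 0, so □□(d ∨ ¬a) is false.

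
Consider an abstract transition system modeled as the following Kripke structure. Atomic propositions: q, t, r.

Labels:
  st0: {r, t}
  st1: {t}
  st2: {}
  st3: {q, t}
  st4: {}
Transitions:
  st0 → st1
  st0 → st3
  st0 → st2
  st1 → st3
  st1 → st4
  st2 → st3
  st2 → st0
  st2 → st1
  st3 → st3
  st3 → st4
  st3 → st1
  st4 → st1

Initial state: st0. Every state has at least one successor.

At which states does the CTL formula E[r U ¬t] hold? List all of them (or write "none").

States satisfying r: {st0}.
States satisfying ¬t: {st2, st4}.
States satisfying E[r U ¬t]: {st0, st2, st4}.

{st0, st2, st4}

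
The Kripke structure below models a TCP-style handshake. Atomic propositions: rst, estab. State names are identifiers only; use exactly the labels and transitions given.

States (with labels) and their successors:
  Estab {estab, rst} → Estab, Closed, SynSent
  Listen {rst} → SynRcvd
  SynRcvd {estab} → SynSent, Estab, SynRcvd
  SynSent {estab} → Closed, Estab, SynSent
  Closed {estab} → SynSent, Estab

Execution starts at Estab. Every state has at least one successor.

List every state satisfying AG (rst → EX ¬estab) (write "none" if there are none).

none

States satisfying rst → EX ¬estab: {SynRcvd, SynSent, Closed}.
States satisfying AG (rst → EX ¬estab): ∅.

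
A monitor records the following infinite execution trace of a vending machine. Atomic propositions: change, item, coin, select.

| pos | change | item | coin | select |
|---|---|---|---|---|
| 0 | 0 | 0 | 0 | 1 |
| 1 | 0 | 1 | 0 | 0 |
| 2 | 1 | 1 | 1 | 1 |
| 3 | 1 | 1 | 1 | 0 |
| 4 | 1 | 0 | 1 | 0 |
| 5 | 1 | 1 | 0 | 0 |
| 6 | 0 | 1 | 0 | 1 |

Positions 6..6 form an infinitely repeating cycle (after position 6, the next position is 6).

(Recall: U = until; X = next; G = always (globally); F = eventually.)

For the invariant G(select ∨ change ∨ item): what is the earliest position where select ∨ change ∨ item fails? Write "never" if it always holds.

select ∨ change ∨ item holds at every position 0..6, and those are all the positions the trace ever visits, so the invariant G(select ∨ change ∨ item) is never violated.

never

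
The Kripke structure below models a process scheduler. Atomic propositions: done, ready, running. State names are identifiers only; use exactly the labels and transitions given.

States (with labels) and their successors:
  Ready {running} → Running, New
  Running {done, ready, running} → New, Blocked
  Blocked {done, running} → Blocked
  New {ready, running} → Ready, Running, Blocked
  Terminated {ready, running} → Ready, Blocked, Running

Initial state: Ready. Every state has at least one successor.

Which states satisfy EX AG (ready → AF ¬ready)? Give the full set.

States satisfying AG (ready → AF ¬ready): {Blocked}.
States satisfying EX AG (ready → AF ¬ready): {Running, Blocked, New, Terminated}.

{Running, Blocked, New, Terminated}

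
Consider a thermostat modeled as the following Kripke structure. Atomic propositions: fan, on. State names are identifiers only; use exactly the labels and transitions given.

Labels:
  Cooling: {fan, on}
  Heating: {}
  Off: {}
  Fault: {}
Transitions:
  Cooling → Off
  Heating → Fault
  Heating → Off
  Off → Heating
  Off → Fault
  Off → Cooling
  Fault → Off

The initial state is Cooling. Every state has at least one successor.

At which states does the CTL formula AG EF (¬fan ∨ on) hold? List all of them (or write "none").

States satisfying EF (¬fan ∨ on): {Cooling, Heating, Off, Fault}.
States satisfying AG EF (¬fan ∨ on): {Cooling, Heating, Off, Fault}.

{Cooling, Heating, Off, Fault}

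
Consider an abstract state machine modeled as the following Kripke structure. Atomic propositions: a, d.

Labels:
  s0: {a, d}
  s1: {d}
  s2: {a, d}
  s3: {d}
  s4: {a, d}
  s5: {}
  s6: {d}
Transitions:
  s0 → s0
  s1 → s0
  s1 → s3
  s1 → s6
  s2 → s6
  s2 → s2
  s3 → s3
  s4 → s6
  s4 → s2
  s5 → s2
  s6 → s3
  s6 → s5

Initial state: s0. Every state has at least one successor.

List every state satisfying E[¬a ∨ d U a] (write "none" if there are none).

States satisfying ¬a ∨ d: {s0, s1, s2, s3, s4, s5, s6}.
States satisfying a: {s0, s2, s4}.
States satisfying E[¬a ∨ d U a]: {s0, s1, s2, s4, s5, s6}.

{s0, s1, s2, s4, s5, s6}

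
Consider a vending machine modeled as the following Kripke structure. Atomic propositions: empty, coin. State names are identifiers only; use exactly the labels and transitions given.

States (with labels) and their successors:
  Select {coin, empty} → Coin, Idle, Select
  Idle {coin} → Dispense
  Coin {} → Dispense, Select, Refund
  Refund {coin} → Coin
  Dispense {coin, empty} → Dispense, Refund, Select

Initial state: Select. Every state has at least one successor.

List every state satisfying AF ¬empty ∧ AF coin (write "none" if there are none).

{Idle, Coin, Refund}

States satisfying ¬empty: {Idle, Coin, Refund}.
States satisfying AF ¬empty: {Idle, Coin, Refund}.
States satisfying coin: {Select, Idle, Refund, Dispense}.
States satisfying AF coin: {Select, Idle, Coin, Refund, Dispense}.
States satisfying AF ¬empty ∧ AF coin: {Idle, Coin, Refund}.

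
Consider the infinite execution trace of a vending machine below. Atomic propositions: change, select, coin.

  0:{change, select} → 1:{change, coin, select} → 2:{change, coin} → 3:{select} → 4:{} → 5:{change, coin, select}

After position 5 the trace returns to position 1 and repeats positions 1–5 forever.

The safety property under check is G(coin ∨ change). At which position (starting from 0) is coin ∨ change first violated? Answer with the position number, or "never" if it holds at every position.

3

Check coin ∨ change at each position in order: 0 ✓, 1 ✓, 2 ✓.
At position 3 the labels are {select}, so coin ∨ change is false there. This is the first violation.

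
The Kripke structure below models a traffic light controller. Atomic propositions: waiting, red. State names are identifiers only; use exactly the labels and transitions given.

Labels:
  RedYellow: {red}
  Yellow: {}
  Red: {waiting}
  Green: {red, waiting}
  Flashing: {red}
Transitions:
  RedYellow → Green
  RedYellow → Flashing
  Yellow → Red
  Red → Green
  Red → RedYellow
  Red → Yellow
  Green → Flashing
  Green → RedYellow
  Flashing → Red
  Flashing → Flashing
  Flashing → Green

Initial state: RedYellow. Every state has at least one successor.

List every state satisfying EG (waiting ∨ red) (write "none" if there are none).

{RedYellow, Red, Green, Flashing}

States satisfying waiting ∨ red: {RedYellow, Red, Green, Flashing}.
States satisfying EG (waiting ∨ red): {RedYellow, Red, Green, Flashing}.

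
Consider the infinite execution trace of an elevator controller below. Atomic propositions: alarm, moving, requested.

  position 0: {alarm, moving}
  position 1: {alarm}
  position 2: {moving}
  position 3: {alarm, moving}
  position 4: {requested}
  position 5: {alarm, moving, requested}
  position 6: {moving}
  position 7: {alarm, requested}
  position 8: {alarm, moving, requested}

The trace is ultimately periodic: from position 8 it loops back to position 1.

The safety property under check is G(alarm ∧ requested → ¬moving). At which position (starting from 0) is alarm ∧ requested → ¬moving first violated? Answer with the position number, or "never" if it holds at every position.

Check alarm ∧ requested → ¬moving at each position in order: 0 ✓, 1 ✓, 2 ✓, 3 ✓, 4 ✓.
At position 5 the labels are {alarm, moving, requested}, so alarm ∧ requested → ¬moving is false there. This is the first violation.

5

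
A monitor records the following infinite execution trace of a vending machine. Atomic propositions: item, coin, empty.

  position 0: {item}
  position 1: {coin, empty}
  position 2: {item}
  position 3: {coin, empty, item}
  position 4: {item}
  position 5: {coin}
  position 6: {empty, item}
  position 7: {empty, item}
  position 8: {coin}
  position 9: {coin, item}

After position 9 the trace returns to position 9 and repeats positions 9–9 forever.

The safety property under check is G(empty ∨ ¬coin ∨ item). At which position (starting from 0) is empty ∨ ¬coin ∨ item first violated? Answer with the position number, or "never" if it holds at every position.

5

Check empty ∨ ¬coin ∨ item at each position in order: 0 ✓, 1 ✓, 2 ✓, 3 ✓, 4 ✓.
At position 5 the labels are {coin}, so empty ∨ ¬coin ∨ item is false there. This is the first violation.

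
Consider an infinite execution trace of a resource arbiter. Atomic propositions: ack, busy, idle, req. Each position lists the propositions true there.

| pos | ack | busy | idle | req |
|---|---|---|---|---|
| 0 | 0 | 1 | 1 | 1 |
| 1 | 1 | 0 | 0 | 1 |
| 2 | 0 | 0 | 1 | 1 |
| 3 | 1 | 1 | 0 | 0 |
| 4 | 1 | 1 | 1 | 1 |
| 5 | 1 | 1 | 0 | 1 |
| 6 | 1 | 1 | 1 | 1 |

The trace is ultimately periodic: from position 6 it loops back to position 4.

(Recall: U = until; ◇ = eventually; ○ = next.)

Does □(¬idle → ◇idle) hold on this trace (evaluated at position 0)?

Holds

¬idle → ◇idle holds at every position 0..6, and those are all positions ever visited, so □(¬idle → ◇idle) holds.
Positions where ¬idle holds: 1, 3, 5.
Check ◇idle at each: 1→ok, 3→ok, 5→ok.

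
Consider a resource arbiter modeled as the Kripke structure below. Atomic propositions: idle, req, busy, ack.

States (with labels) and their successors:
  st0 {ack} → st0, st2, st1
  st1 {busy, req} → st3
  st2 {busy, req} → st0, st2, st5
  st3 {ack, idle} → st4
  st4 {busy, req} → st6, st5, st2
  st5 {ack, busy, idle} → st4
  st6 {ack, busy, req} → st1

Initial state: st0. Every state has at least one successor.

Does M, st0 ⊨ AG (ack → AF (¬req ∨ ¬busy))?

Yes

States satisfying ack → AF (¬req ∨ ¬busy): {st0, st1, st2, st3, st4, st5, st6}.
States satisfying AG (ack → AF (¬req ∨ ¬busy)): {st0, st1, st2, st3, st4, st5, st6}.
Every state reachable from st0 satisfies ack → AF (¬req ∨ ¬busy).
st0 ∈ Sat(AG (ack → AF (¬req ∨ ¬busy))).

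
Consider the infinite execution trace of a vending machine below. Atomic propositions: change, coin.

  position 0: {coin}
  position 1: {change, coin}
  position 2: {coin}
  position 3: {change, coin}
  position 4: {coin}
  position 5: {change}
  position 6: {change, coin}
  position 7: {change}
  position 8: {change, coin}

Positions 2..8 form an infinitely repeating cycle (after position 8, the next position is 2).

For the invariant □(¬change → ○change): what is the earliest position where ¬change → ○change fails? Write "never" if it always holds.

¬change → ○change holds at every position 0..8, and those are all the positions the trace ever visits, so the invariant □(¬change → ○change) is never violated.

never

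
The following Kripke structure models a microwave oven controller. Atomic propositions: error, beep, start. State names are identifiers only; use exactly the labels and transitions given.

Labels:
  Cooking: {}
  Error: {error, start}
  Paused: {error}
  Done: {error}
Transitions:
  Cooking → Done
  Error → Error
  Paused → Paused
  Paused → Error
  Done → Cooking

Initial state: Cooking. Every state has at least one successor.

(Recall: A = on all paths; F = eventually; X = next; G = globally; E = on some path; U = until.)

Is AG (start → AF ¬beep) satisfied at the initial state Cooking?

Yes

States satisfying start → AF ¬beep: {Cooking, Error, Paused, Done}.
States satisfying AG (start → AF ¬beep): {Cooking, Error, Paused, Done}.
Every state reachable from Cooking satisfies start → AF ¬beep.
Cooking ∈ Sat(AG (start → AF ¬beep)).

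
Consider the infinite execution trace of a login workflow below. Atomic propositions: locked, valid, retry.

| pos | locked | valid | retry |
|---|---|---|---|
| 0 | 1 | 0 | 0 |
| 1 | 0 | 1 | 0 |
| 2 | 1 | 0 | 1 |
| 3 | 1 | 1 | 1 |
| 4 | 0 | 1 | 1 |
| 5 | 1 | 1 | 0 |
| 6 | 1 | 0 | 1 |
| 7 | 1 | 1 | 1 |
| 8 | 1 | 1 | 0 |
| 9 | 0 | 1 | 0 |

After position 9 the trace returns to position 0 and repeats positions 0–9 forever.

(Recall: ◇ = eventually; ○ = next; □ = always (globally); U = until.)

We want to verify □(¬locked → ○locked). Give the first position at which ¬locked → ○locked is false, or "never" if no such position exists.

never

¬locked → ○locked holds at every position 0..9, and those are all the positions the trace ever visits, so the invariant □(¬locked → ○locked) is never violated.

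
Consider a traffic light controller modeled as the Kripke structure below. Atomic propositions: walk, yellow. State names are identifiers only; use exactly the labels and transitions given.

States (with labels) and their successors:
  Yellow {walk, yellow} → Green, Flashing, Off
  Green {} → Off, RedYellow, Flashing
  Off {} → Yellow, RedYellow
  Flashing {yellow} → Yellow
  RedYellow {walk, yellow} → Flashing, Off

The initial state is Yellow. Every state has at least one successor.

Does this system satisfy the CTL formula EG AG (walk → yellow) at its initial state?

Yes

States satisfying AG (walk → yellow): {Yellow, Green, Off, Flashing, RedYellow}.
States satisfying EG AG (walk → yellow): {Yellow, Green, Off, Flashing, RedYellow}.
Yellow ∈ Sat(EG AG (walk → yellow)).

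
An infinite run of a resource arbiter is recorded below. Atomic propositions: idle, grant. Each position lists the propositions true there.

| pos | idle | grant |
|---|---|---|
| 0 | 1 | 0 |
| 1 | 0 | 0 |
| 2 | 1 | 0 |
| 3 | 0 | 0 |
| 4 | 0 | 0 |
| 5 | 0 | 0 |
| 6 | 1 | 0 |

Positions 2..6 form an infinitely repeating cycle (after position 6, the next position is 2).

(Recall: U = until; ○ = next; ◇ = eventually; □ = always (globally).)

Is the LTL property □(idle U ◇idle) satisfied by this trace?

Yes

idle U ◇idle holds at every position 0..6, and those are all positions ever visited, so □(idle U ◇idle) holds.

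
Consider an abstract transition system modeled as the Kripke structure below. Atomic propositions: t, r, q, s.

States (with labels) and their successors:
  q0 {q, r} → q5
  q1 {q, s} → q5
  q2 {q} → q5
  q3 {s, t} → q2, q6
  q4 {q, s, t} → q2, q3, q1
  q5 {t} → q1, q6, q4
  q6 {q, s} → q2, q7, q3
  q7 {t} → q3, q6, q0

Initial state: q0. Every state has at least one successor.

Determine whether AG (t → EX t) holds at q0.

Violated

States satisfying t → EX t: {q0, q1, q2, q4, q5, q6, q7}.
States satisfying AG (t → EX t): ∅.
q3 is reachable from q0 and violates t → EX t, so AG fails at q0.
q0 ∉ Sat(AG (t → EX t)).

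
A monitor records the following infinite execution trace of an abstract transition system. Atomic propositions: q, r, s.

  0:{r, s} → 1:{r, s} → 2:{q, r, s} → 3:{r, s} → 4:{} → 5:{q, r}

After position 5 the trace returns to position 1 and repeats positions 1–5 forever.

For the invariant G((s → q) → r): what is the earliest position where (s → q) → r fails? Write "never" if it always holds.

Check (s → q) → r at each position in order: 0 ✓, 1 ✓, 2 ✓, 3 ✓.
At position 4 the labels are {}, so (s → q) → r is false there. This is the first violation.

4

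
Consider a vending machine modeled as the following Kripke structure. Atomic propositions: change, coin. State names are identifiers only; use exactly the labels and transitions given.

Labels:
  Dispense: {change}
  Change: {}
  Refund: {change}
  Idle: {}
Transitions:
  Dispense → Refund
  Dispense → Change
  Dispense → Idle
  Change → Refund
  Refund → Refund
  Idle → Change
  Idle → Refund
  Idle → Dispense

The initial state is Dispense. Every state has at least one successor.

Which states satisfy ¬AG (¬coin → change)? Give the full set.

{Dispense, Change, Idle}

States satisfying ¬coin → change: {Dispense, Refund}.
States satisfying AG (¬coin → change): {Refund}.
States satisfying ¬AG (¬coin → change): {Dispense, Change, Idle}.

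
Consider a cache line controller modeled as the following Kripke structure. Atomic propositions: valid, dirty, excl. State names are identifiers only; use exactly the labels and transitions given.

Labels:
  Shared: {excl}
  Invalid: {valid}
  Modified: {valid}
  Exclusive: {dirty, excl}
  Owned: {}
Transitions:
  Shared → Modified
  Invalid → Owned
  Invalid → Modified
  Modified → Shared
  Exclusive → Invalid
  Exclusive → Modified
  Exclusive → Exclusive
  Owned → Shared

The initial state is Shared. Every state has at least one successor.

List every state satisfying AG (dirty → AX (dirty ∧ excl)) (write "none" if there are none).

{Shared, Invalid, Modified, Owned}

States satisfying dirty → AX (dirty ∧ excl): {Shared, Invalid, Modified, Owned}.
States satisfying AG (dirty → AX (dirty ∧ excl)): {Shared, Invalid, Modified, Owned}.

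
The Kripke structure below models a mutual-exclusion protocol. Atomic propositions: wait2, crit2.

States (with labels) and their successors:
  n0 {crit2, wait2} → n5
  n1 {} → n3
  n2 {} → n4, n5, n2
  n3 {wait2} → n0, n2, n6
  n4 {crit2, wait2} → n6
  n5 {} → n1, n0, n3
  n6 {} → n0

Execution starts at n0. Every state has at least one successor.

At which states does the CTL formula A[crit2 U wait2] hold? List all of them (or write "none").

{n0, n3, n4}

States satisfying crit2: {n0, n4}.
States satisfying wait2: {n0, n3, n4}.
States satisfying A[crit2 U wait2]: {n0, n3, n4}.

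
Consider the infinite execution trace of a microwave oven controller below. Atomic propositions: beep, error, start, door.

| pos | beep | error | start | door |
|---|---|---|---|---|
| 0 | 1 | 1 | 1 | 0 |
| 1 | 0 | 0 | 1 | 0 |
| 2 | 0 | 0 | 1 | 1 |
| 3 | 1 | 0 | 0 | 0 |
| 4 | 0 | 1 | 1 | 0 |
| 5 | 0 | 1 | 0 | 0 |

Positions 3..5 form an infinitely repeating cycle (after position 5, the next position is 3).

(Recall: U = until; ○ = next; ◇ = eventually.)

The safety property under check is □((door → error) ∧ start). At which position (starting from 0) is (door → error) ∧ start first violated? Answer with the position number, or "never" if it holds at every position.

Check (door → error) ∧ start at each position in order: 0 ✓, 1 ✓.
At position 2 the labels are {door, start}, so (door → error) ∧ start is false there. This is the first violation.

2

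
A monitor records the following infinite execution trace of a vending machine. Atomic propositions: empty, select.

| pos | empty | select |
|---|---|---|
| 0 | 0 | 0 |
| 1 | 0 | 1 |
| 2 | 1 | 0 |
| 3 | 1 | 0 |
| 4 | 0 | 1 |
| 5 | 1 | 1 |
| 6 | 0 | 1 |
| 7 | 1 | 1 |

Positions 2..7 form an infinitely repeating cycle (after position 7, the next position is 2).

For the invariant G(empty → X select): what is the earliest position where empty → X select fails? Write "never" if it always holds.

2

Check empty → X select at each position in order: 0 ✓, 1 ✓.
At position 2 the labels are {empty} and the next position 3 has {empty}, so empty → X select is false there. This is the first violation.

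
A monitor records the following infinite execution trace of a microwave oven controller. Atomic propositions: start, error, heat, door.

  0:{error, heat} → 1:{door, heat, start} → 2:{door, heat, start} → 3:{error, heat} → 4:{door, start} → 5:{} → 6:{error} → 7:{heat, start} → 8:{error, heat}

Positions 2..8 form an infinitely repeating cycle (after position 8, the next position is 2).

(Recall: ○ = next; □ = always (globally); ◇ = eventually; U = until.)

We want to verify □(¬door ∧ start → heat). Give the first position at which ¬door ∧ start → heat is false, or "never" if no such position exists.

never

¬door ∧ start → heat holds at every position 0..8, and those are all the positions the trace ever visits, so the invariant □(¬door ∧ start → heat) is never violated.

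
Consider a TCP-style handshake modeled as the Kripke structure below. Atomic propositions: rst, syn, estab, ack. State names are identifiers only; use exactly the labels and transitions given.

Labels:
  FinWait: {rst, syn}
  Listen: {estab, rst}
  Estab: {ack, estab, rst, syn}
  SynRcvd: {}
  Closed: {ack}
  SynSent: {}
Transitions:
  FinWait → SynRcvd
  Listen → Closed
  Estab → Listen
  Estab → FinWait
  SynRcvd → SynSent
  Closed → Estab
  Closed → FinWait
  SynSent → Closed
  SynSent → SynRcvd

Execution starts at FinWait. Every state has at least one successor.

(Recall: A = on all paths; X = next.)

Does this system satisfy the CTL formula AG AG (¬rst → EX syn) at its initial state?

States satisfying AG (¬rst → EX syn): ∅.
States satisfying AG AG (¬rst → EX syn): ∅.
Closed is reachable from FinWait and violates AG (¬rst → EX syn), so AG fails at FinWait.
FinWait ∉ Sat(AG AG (¬rst → EX syn)).

Violated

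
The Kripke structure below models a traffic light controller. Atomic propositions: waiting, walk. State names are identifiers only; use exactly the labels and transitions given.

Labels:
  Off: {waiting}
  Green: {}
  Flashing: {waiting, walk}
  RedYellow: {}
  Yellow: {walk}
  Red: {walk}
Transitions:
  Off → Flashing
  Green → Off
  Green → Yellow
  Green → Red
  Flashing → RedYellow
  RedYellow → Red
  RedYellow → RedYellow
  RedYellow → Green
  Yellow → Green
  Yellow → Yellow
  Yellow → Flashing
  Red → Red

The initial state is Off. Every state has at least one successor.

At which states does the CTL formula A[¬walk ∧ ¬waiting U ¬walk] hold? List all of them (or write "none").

States satisfying ¬walk ∧ ¬waiting: {Green, RedYellow}.
States satisfying ¬walk: {Off, Green, RedYellow}.
States satisfying A[¬walk ∧ ¬waiting U ¬walk]: {Off, Green, RedYellow}.

{Off, Green, RedYellow}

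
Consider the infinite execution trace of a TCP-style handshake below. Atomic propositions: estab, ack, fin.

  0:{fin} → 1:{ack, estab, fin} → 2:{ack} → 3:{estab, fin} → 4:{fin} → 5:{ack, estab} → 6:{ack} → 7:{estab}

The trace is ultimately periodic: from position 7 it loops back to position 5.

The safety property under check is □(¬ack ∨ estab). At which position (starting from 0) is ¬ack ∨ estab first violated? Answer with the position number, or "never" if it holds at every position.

Check ¬ack ∨ estab at each position in order: 0 ✓, 1 ✓.
At position 2 the labels are {ack}, so ¬ack ∨ estab is false there. This is the first violation.

2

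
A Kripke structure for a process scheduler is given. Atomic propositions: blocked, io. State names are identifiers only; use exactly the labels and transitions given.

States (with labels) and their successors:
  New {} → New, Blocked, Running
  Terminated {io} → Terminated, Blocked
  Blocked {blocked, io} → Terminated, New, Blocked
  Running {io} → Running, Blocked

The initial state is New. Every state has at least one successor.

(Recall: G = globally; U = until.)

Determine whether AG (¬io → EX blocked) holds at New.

States satisfying ¬io → EX blocked: {New, Terminated, Blocked, Running}.
States satisfying AG (¬io → EX blocked): {New, Terminated, Blocked, Running}.
Every state reachable from New satisfies ¬io → EX blocked.
New ∈ Sat(AG (¬io → EX blocked)).

Yes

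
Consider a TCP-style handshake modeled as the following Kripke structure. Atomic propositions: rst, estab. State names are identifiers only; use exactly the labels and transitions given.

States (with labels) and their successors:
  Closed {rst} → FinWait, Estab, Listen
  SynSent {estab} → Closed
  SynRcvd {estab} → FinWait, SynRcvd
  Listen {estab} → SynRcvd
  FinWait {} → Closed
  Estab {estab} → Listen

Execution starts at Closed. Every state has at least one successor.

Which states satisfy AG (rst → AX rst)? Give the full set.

none

States satisfying rst → AX rst: {SynSent, SynRcvd, Listen, FinWait, Estab}.
States satisfying AG (rst → AX rst): ∅.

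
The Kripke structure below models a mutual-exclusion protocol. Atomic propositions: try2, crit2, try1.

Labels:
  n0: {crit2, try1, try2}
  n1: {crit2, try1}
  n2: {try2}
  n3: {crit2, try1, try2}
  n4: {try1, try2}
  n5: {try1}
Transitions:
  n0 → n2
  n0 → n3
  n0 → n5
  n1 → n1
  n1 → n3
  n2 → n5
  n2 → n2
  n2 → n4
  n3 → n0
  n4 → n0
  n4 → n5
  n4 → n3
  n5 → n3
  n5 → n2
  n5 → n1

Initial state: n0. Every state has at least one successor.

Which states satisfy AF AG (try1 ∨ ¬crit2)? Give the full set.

{n0, n1, n2, n3, n4, n5}

States satisfying AG (try1 ∨ ¬crit2): {n0, n1, n2, n3, n4, n5}.
States satisfying AF AG (try1 ∨ ¬crit2): {n0, n1, n2, n3, n4, n5}.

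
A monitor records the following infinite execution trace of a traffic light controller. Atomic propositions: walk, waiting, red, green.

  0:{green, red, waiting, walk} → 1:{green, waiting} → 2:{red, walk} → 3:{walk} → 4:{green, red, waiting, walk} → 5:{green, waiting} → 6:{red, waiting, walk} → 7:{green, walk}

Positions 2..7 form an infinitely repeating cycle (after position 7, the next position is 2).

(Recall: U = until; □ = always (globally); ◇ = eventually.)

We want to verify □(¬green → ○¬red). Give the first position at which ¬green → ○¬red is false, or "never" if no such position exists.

3

Check ¬green → ○¬red at each position in order: 0 ✓, 1 ✓, 2 ✓.
At position 3 the labels are {walk} and the next position 4 has {green, red, waiting, walk}, so ¬green → ○¬red is false there. This is the first violation.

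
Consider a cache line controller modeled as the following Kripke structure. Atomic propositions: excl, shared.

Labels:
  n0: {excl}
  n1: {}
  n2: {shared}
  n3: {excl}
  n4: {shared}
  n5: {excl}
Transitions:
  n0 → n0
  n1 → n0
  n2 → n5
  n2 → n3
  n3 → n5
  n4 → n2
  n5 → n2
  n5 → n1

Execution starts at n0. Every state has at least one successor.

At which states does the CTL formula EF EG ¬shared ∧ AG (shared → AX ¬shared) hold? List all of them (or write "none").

{n0, n1, n2, n3, n5}

States satisfying EG ¬shared: {n0, n1, n3, n5}.
States satisfying EF EG ¬shared: {n0, n1, n2, n3, n4, n5}.
States satisfying shared → AX ¬shared: {n0, n1, n2, n3, n5}.
States satisfying AG (shared → AX ¬shared): {n0, n1, n2, n3, n5}.
States satisfying EF EG ¬shared ∧ AG (shared → AX ¬shared): {n0, n1, n2, n3, n5}.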